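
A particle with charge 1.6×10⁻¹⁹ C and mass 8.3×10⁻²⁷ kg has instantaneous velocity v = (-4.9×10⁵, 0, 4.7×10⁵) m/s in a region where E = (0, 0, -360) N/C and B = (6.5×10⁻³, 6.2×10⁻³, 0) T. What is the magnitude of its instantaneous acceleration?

|a| ≈ 1.04×10¹¹ m/s²

v×B = (-2910, 3060, -3040) N/C.
E + v×B = (-2910, 3060, -3400) N/C.
F = q(E + v×B) = (1.6×10⁻¹⁹ C)·(-2910, 3060, -3400) = (-4.66×10⁻¹⁶, 4.89×10⁻¹⁶, -5.44×10⁻¹⁶) N.
|a| = |F|/m = 8.671×10⁻¹⁶/8.3×10⁻²⁷ ≈ 1.04×10¹¹ m/s².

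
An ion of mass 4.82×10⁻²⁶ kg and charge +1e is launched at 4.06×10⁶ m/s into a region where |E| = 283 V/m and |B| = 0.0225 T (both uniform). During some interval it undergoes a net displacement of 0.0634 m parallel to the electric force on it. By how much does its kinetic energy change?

ΔKE ≈ 2.87×10⁻¹⁸ J

The magnetic force is always ⟂ v and does no work; only the electric force changes KE.
ΔKE = F_E · d = |q|E d = (1.602×10⁻¹⁹)(283)(0.0634) ≈ 2.87×10⁻¹⁸ J.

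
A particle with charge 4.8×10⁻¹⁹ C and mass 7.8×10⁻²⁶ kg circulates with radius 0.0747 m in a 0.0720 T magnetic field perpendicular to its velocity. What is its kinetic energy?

v = |q|Br/m, then KE = ½mv² = (qBr)²/(2m).
v = (4.8×10⁻¹⁹)(0.0720)(0.0747)/7.8×10⁻²⁶ ≈ 3.310×10⁴ m/s.
KE = ½(7.8×10⁻²⁶)(3.310×10⁴)² ≈ 4.27×10⁻¹⁷ J.

KE ≈ 4.27×10⁻¹⁷ J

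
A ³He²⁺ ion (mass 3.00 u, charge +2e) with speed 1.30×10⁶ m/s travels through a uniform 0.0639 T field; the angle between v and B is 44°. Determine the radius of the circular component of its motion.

v⊥ = v sinθ = 1.30×10⁶·sin44° ≈ 9.031×10⁵ m/s.
r = m v⊥/(|q|B) = (4.983×10⁻²⁷)(9.031×10⁵)/((3.204×10⁻¹⁹)(0.0639)) ≈ 0.220 m.

r ≈ 0.220 m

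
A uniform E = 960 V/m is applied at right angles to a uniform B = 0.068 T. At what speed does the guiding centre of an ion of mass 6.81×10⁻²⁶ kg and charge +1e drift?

The steady drift has the magnetic force balancing the electric force, so v_d = E/B.
v_d = 960/0.068 = 1.4×10⁴ m/s.

v_d ≈ 1.4×10⁴ m/s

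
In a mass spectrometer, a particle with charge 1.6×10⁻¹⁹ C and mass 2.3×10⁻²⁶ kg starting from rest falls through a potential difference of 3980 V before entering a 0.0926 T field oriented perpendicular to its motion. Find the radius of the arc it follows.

r ≈ 0.365 m

Acceleration: |q|V = ½mv² ⇒ v = √(2|q|V/m) = √(2·1.6×10⁻¹⁹·3980/2.3×10⁻²⁶) ≈ 2.353×10⁵ m/s.
In the field: r = mv/(|q|B) = (2.3×10⁻²⁶)(2.353×10⁵)/((1.6×10⁻¹⁹)(0.0926)) ≈ 0.365 m.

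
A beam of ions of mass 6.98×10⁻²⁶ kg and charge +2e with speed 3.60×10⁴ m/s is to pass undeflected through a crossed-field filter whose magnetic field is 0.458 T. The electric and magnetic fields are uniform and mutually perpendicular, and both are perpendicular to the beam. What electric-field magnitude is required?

For straight-line motion qE = qvB, so E = vB.
E = 3.60×10⁴ × 0.458 = 1.65×10⁴ V/m.

E = 1.65×10⁴ V/m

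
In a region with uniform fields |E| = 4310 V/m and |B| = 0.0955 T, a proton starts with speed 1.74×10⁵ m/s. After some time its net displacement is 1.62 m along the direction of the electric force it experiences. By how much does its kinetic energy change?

The magnetic force is always ⟂ v and does no work; only the electric force changes KE.
ΔKE = F_E · d = |q|E d = (1.602×10⁻¹⁹)(4310)(1.62) ≈ 1.12×10⁻¹⁵ J.

ΔKE ≈ 1.12×10⁻¹⁵ J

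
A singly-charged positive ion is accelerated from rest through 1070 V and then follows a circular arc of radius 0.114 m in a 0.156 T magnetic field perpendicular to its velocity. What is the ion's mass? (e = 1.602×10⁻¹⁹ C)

m ≈ 2.37×10⁻²⁶ kg

Combine |q|V = ½mv² and r = mv/(|q|B): eliminate v to get m = qB²r²/(2V).
m = (1.602×10⁻¹⁹)(0.156)²(0.114)²/(2·1070) ≈ 2.37×10⁻²⁶ kg.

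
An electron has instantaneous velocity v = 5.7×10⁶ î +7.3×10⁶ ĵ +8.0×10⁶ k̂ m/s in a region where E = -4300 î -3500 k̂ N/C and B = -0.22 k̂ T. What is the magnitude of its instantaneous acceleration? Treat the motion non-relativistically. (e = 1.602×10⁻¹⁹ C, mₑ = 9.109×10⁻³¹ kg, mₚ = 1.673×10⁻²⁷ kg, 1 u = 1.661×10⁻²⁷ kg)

v×B = (-1.61×10⁶, 1.25×10⁶, 0) N/C.
E + v×B = (-1.61×10⁶, 1.25×10⁶, -3500) N/C.
F = q(E + v×B) = (−1.602×10⁻¹⁹ C)·(-1.61×10⁶, 1.25×10⁶, -3500) = (2.58×10⁻¹³, -2.01×10⁻¹³, 5.61×10⁻¹⁶) N.
|a| = |F|/m = 3.270×10⁻¹³/9.109×10⁻³¹ ≈ 3.59×10¹⁷ m/s².

|a| ≈ 3.59×10¹⁷ m/s²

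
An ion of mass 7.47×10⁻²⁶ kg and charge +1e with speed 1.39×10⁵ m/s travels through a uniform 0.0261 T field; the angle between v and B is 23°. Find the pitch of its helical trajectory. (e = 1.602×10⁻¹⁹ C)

p ≈ 14.4 m

v∥ = v cosθ = 1.39×10⁵·cos23° ≈ 1.280×10⁵ m/s.
T = 2πm/(|q|B) = 2π(7.47×10⁻²⁶)/((1.602×10⁻¹⁹)(0.0261)) ≈ 1.123×10⁻⁴ s.
pitch = v∥ T = (1.280×10⁵)(1.123×10⁻⁴) ≈ 14.4 m.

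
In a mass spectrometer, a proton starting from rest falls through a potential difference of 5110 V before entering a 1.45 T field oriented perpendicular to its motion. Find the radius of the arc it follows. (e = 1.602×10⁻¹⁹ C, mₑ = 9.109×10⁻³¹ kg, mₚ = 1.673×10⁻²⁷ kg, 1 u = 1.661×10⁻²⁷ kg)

r ≈ 7.12×10⁻³ m

Acceleration: |q|V = ½mv² ⇒ v = √(2|q|V/m) = √(2·1.602×10⁻¹⁹·5110/1.673×10⁻²⁷) ≈ 9.893×10⁵ m/s.
In the field: r = mv/(|q|B) = (1.673×10⁻²⁷)(9.893×10⁵)/((1.602×10⁻¹⁹)(1.45)) ≈ 7.12×10⁻³ m.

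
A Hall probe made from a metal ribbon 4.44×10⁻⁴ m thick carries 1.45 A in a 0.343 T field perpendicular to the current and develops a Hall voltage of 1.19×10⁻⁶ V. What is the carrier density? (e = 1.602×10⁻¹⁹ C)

From V_H = IB/(n e t), n = IB/(V_H e t).
n = (1.45)(0.343)/((1.19×10⁻⁶)(1.602×10⁻¹⁹)(4.44×10⁻⁴)) ≈ 5.88×10²⁷ m⁻³.

n ≈ 5.88×10²⁷ m⁻³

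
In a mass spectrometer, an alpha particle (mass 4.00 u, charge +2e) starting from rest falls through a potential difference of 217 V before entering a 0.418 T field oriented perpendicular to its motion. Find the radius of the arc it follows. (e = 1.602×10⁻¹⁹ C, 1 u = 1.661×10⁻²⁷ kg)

Acceleration: |q|V = ½mv² ⇒ v = √(2|q|V/m) = √(2·3.204×10⁻¹⁹·217/6.644×10⁻²⁷) ≈ 1.447×10⁵ m/s.
In the field: r = mv/(|q|B) = (6.644×10⁻²⁷)(1.447×10⁵)/((3.204×10⁻¹⁹)(0.418)) ≈ 7.18×10⁻³ m.

r ≈ 7.18×10⁻³ m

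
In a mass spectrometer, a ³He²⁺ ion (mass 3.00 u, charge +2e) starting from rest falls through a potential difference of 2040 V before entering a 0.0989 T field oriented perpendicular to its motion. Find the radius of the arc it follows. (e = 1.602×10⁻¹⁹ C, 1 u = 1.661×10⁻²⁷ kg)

r ≈ 0.0805 m

Acceleration: |q|V = ½mv² ⇒ v = √(2|q|V/m) = √(2·3.204×10⁻¹⁹·2040/4.983×10⁻²⁷) ≈ 5.122×10⁵ m/s.
In the field: r = mv/(|q|B) = (4.983×10⁻²⁷)(5.122×10⁵)/((3.204×10⁻¹⁹)(0.0989)) ≈ 0.0805 m.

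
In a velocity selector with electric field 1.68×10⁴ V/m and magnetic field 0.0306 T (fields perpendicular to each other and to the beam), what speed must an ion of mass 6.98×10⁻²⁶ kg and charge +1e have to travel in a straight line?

Straight-line motion ⇒ electric and magnetic forces cancel, so E = vB.
v = E/B = 1.68×10⁴/0.0306 = 5.49×10⁵ m/s.

v = 5.49×10⁵ m/s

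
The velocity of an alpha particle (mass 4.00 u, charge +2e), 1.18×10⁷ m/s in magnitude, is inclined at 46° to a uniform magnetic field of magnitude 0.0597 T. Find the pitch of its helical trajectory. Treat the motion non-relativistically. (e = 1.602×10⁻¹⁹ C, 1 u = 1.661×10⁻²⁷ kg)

v∥ = v cosθ = 1.18×10⁷·cos46° ≈ 8.197×10⁶ m/s.
T = 2πm/(|q|B) = 2π(6.644×10⁻²⁷)/((3.204×10⁻¹⁹)(0.0597)) ≈ 2.182×10⁻⁶ s.
pitch = v∥ T = (8.197×10⁶)(2.182×10⁻⁶) ≈ 17.9 m.

p ≈ 17.9 m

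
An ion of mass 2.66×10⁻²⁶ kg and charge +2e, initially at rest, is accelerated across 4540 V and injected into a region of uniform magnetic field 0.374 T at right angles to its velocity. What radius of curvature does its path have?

Acceleration: |q|V = ½mv² ⇒ v = √(2|q|V/m) = √(2·3.204×10⁻¹⁹·4540/2.66×10⁻²⁶) ≈ 3.307×10⁵ m/s.
In the field: r = mv/(|q|B) = (2.66×10⁻²⁶)(3.307×10⁵)/((3.204×10⁻¹⁹)(0.374)) ≈ 0.0734 m.

r ≈ 0.0734 m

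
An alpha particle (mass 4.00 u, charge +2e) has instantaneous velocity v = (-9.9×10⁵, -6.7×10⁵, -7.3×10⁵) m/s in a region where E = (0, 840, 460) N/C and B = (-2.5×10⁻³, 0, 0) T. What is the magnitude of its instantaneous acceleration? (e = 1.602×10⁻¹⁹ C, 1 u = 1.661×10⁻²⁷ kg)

v×B = (0, 1820, -1680) N/C.
E + v×B = (0, 2660, -1220) N/C.
F = q(E + v×B) = (3.204×10⁻¹⁹ C)·(0, 2660, -1220) = (0, 8.54×10⁻¹⁶, -3.89×10⁻¹⁶) N.
|a| = |F|/m = 9.384×10⁻¹⁶/6.644×10⁻²⁷ ≈ 1.41×10¹¹ m/s².

|a| ≈ 1.41×10¹¹ m/s²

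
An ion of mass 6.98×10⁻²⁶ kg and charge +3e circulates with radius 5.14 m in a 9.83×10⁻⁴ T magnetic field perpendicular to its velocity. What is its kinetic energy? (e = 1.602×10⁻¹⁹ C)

v = |q|Br/m, then KE = ½mv² = (qBr)²/(2m).
v = (4.806×10⁻¹⁹)(9.83×10⁻⁴)(5.14)/6.98×10⁻²⁶ ≈ 3.479×10⁴ m/s.
KE = ½(6.98×10⁻²⁶)(3.479×10⁴)² ≈ 4.22×10⁻¹⁷ J.

KE ≈ 4.22×10⁻¹⁷ J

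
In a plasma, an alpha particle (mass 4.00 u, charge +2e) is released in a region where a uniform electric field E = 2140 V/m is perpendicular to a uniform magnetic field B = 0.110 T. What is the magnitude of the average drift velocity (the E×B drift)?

v_d ≈ 1.95×10⁴ m/s

In crossed fields the guiding centre drifts at v_d = |E×B|/B² = E/B, independent of charge and mass.
v_d = 2140/0.110 = 1.95×10⁴ m/s.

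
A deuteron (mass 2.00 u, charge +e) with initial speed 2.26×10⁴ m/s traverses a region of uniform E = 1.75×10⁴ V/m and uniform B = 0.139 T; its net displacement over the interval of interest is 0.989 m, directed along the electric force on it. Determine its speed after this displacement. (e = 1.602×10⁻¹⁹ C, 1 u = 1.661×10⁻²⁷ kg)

v_f ≈ 1.29×10⁶ m/s

B does no work; ΔKE = |q|E d.
½mv_f² = ½mv₀² + |q|Ed = ½(3.322×10⁻²⁷)(2.26×10⁴)² + (1.602×10⁻¹⁹)(1.75×10⁴)(0.989) ≈ 8.484×10⁻¹⁹ J + 2.773×10⁻¹⁵ J ≈ 2.774×10⁻¹⁵ J.
v_f = √(2·2.774×10⁻¹⁵/3.322×10⁻²⁷) ≈ 1.29×10⁶ m/s.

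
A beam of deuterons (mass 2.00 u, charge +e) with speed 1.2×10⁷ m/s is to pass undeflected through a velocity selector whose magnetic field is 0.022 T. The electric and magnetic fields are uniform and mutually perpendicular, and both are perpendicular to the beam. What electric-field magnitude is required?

For straight-line motion qE = qvB, so E = vB.
E = 1.2×10⁷ × 0.022 = 2.6×10⁵ V/m.

E = 2.6×10⁵ V/m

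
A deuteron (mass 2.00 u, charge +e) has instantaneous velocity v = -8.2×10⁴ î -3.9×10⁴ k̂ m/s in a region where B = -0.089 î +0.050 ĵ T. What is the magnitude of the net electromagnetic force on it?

v×B = (1950, 3470, -4100) N/C.
F = q v×B = (1.602×10⁻¹⁹ C)·(1950, 3470, -4100) = (3.12×10⁻¹⁶, 5.56×10⁻¹⁶, -6.57×10⁻¹⁶) N.
|F| = 9.16×10⁻¹⁶ N.

|F| ≈ 9.16×10⁻¹⁶ N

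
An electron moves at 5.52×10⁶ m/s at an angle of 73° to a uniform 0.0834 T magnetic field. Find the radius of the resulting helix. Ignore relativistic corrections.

r ≈ 3.60×10⁻⁴ m

v⊥ = v sinθ = 5.52×10⁶·sin73° ≈ 5.279×10⁶ m/s.
r = m v⊥/(|q|B) = (9.109×10⁻³¹)(5.279×10⁶)/((1.602×10⁻¹⁹)(0.0834)) ≈ 3.60×10⁻⁴ m.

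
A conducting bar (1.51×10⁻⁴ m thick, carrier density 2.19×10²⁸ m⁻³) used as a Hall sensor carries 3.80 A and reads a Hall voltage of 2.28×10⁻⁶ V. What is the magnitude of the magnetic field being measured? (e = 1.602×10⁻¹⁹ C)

B ≈ 0.318 T

From V_H = IB/(n e t), B = V_H n e t / I.
B = (2.28×10⁻⁶)(2.19×10²⁸)(1.602×10⁻¹⁹)(1.51×10⁻⁴)/3.80 ≈ 0.318 T.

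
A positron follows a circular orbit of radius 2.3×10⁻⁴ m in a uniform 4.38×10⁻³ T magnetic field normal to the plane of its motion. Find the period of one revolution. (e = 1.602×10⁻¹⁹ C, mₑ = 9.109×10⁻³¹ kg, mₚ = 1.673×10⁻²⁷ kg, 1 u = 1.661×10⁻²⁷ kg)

T ≈ 8.16×10⁻⁹ s

The cyclotron period depends only on m, q, B: T = 2πm/(|q|B).
T = 2π(9.109×10⁻³¹)/((1.602×10⁻¹⁹)(4.38×10⁻³)) ≈ 8.16×10⁻⁹ s.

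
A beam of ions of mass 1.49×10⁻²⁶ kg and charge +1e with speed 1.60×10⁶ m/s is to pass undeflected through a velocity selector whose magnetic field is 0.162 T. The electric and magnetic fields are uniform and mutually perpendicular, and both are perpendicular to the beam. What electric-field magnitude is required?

E = 2.59×10⁵ V/m

For straight-line motion qE = qvB, so E = vB.
E = 1.60×10⁶ × 0.162 = 2.59×10⁵ V/m.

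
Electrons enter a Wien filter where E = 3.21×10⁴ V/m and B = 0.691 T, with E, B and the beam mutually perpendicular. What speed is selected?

v = 4.65×10⁴ m/s

Zero net Lorentz force requires |qE| = |q v×B|, i.e. E = vB.
v = E/B = 3.21×10⁴/0.691 = 4.65×10⁴ m/s.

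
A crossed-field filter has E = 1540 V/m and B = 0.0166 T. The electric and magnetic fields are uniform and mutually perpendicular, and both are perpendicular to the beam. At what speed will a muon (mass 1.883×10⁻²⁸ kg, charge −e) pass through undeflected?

For undeflected motion the electric and magnetic forces balance: qE = qvB.
v = E/B = 1540/0.0166 = 9.28×10⁴ m/s.

v = 9.28×10⁴ m/s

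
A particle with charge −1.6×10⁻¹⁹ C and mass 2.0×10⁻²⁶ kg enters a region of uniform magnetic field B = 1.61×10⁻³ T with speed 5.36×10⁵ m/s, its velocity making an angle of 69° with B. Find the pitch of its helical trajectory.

v∥ = v cosθ = 5.36×10⁵·cos69° ≈ 1.921×10⁵ m/s.
T = 2πm/(|q|B) = 2π(2.0×10⁻²⁶)/((1.6×10⁻¹⁹)(1.61×10⁻³)) ≈ 4.878×10⁻⁴ s.
pitch = v∥ T = (1.921×10⁵)(4.878×10⁻⁴) ≈ 93.7 m.

p ≈ 93.7 m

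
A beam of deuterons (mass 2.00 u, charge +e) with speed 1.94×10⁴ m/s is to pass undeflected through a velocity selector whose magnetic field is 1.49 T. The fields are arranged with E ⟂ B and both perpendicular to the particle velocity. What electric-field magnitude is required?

E = 2.89×10⁴ V/m

For straight-line motion qE = qvB, so E = vB.
E = 1.94×10⁴ × 1.49 = 2.89×10⁴ V/m.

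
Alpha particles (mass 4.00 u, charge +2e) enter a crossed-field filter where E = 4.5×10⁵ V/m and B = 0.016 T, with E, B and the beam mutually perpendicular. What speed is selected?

v = 2.8×10⁷ m/s

Zero net Lorentz force requires |qE| = |q v×B|, i.e. E = vB.
v = E/B = 4.5×10⁵/0.016 = 2.8×10⁷ m/s.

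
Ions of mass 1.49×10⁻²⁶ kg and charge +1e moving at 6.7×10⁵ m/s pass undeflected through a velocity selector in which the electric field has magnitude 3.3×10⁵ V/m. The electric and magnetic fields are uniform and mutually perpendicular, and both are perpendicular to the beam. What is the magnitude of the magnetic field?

Balance of forces in the selector: qE = qvB ⇒ B = E/v.
B = 3.3×10⁵/6.7×10⁵ = 0.49 T.

B = 0.49 T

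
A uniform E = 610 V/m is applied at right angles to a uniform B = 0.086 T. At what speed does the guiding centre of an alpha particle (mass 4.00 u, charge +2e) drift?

The steady drift has the magnetic force balancing the electric force, so v_d = E/B.
v_d = 610/0.086 = 7100 m/s.

v_d ≈ 7100 m/s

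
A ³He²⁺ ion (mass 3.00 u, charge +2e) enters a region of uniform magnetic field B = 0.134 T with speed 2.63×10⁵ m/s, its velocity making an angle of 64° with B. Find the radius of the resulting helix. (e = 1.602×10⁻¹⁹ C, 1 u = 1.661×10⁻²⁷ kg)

v⊥ = v sinθ = 2.63×10⁵·sin64° ≈ 2.364×10⁵ m/s.
r = m v⊥/(|q|B) = (4.983×10⁻²⁷)(2.364×10⁵)/((3.204×10⁻¹⁹)(0.134)) ≈ 0.0274 m.

r ≈ 0.0274 m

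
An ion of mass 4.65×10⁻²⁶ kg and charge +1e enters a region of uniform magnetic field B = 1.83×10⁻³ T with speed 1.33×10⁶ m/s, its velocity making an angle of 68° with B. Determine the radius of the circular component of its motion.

r ≈ 196 m

v⊥ = v sinθ = 1.33×10⁶·sin68° ≈ 1.233×10⁶ m/s.
r = m v⊥/(|q|B) = (4.65×10⁻²⁶)(1.233×10⁶)/((1.602×10⁻¹⁹)(1.83×10⁻³)) ≈ 196 m.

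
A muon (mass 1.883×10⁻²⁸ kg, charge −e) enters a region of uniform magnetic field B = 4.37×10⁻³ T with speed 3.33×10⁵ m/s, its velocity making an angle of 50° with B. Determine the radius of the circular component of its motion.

v⊥ = v sinθ = 3.33×10⁵·sin50° ≈ 2.551×10⁵ m/s.
r = m v⊥/(|q|B) = (1.883×10⁻²⁸)(2.551×10⁵)/((1.602×10⁻¹⁹)(4.37×10⁻³)) ≈ 0.0686 m.

r ≈ 0.0686 m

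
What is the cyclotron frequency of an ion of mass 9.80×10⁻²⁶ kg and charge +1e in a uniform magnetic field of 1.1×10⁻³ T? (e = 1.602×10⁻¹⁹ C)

f = |q|B/(2πm).
f = (1.602×10⁻¹⁹)(1.1×10⁻³)/(2π·9.80×10⁻²⁶) ≈ 290 Hz.

f ≈ 290 Hz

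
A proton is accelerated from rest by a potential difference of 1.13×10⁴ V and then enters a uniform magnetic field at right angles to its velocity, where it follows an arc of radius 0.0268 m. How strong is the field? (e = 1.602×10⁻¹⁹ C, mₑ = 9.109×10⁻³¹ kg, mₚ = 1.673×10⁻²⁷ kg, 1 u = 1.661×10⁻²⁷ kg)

B ≈ 0.573 T

v = √(2|q|V/m) = √(2·1.602×10⁻¹⁹·1.13×10⁴/1.673×10⁻²⁷) ≈ 1.471×10⁶ m/s.
B = mv/(|q|r) = (1.673×10⁻²⁷)(1.471×10⁶)/((1.602×10⁻¹⁹)(0.0268)) ≈ 0.573 T.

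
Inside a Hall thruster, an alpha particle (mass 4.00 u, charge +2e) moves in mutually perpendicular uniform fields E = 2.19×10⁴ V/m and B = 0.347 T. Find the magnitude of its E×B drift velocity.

The E×B drift speed is v_d = E/B.
v_d = 2.19×10⁴/0.347 = 6.31×10⁴ m/s.

v_d ≈ 6.31×10⁴ m/s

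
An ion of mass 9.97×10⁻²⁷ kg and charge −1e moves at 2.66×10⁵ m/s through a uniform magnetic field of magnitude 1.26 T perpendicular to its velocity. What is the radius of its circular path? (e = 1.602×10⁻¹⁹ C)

r ≈ 0.0131 m

The magnetic force provides the centripetal force: |q|vB = mv²/r.
r = mv/(|q|B) = (9.97×10⁻²⁷)(2.66×10⁵)/((1.602×10⁻¹⁹)(1.26)) ≈ 0.0131 m.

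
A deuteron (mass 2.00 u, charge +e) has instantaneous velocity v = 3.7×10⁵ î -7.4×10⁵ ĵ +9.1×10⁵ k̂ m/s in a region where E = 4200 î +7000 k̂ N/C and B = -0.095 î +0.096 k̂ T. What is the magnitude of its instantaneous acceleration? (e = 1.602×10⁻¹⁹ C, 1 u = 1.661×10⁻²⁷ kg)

|a| ≈ 7.37×10¹² m/s²

v×B = (-7.10×10⁴, -1.22×10⁵, -7.03×10⁴) N/C.
E + v×B = (-6.68×10⁴, -1.22×10⁵, -6.33×10⁴) N/C.
F = q(E + v×B) = (1.602×10⁻¹⁹ C)·(-6.68×10⁴, -1.22×10⁵, -6.33×10⁴) = (-1.07×10⁻¹⁴, -1.95×10⁻¹⁴, -1.01×10⁻¹⁴) N.
|a| = |F|/m = 2.448×10⁻¹⁴/3.322×10⁻²⁷ ≈ 7.37×10¹² m/s².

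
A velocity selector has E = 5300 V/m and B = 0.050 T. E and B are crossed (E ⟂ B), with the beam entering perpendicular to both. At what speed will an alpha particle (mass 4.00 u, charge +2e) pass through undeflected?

v = 1.1×10⁵ m/s

Zero net Lorentz force requires |qE| = |q v×B|, i.e. E = vB.
v = E/B = 5300/0.050 = 1.1×10⁵ m/s.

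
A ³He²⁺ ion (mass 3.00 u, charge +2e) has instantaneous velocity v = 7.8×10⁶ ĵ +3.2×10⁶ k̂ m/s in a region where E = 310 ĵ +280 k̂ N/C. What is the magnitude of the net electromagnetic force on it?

|F| ≈ 1.34×10⁻¹⁶ N

Only an electric field acts, so F = qE = (3.204×10⁻¹⁹ C)·(0, 310, 280) = (0, 9.93×10⁻¹⁷, 8.97×10⁻¹⁷) N.
|F| = 1.34×10⁻¹⁶ N.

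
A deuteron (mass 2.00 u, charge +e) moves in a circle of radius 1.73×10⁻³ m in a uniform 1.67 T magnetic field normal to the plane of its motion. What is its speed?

From |q|vB = mv²/r, v = |q|Br/m.
v = (1.602×10⁻¹⁹)(1.67)(1.73×10⁻³)/3.322×10⁻²⁷ ≈ 1.39×10⁵ m/s.

v ≈ 1.39×10⁵ m/s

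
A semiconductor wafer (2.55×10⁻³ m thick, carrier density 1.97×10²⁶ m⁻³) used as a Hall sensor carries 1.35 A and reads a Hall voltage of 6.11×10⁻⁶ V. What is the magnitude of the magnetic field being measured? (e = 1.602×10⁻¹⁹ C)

From V_H = IB/(n e t), B = V_H n e t / I.
B = (6.11×10⁻⁶)(1.97×10²⁶)(1.602×10⁻¹⁹)(2.55×10⁻³)/1.35 ≈ 0.364 T.

B ≈ 0.364 T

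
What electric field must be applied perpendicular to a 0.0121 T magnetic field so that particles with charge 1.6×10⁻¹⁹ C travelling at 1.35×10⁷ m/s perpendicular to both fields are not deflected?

E = 1.63×10⁵ V/m

For straight-line motion qE = qvB, so E = vB.
E = 1.35×10⁷ × 0.0121 = 1.63×10⁵ V/m.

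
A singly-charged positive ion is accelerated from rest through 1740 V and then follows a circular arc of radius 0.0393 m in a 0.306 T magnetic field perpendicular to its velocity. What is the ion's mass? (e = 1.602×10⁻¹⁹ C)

m ≈ 6.66×10⁻²⁷ kg

Combine |q|V = ½mv² and r = mv/(|q|B): eliminate v to get m = qB²r²/(2V).
m = (1.602×10⁻¹⁹)(0.306)²(0.0393)²/(2·1740) ≈ 6.66×10⁻²⁷ kg.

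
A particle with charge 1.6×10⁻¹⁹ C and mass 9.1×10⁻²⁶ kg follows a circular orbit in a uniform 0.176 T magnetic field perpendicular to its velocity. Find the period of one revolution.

T ≈ 2.03×10⁻⁵ s

The cyclotron period depends only on m, q, B: T = 2πm/(|q|B).
T = 2π(9.1×10⁻²⁶)/((1.6×10⁻¹⁹)(0.176)) ≈ 2.03×10⁻⁵ s.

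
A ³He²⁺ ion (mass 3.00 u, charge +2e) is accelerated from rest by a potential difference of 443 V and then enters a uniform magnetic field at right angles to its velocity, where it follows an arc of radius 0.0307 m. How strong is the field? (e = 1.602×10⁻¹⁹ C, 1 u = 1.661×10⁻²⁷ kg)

B ≈ 0.121 T

v = √(2|q|V/m) = √(2·3.204×10⁻¹⁹·443/4.983×10⁻²⁷) ≈ 2.387×10⁵ m/s.
B = mv/(|q|r) = (4.983×10⁻²⁷)(2.387×10⁵)/((3.204×10⁻¹⁹)(0.0307)) ≈ 0.121 T.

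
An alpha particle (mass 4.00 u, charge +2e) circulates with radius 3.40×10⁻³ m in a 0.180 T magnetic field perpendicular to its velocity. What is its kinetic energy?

KE ≈ 18.1 eV

v = |q|Br/m, then KE = ½mv² = (qBr)²/(2m).
v = (3.204×10⁻¹⁹)(0.180)(3.40×10⁻³)/6.644×10⁻²⁷ ≈ 2.951×10⁴ m/s.
KE = ½(6.644×10⁻²⁷)(2.951×10⁴)² ≈ 2.89×10⁻¹⁸ J = 18.1 eV.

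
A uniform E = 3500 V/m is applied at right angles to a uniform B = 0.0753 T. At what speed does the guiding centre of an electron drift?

v_d ≈ 4.65×10⁴ m/s

In crossed fields the guiding centre drifts at v_d = |E×B|/B² = E/B, independent of charge and mass.
v_d = 3500/0.0753 = 4.65×10⁴ m/s.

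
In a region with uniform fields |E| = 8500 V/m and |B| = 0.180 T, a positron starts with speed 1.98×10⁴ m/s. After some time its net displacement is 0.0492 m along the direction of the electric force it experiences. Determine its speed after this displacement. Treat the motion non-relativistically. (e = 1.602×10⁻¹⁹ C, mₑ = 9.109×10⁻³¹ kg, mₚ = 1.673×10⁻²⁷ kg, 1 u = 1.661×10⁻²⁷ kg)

B does no work; ΔKE = |q|E d.
½mv_f² = ½mv₀² + |q|Ed = ½(9.109×10⁻³¹)(1.98×10⁴)² + (1.602×10⁻¹⁹)(8500)(0.0492) ≈ 1.786×10⁻²² J + 6.700×10⁻¹⁷ J ≈ 6.700×10⁻¹⁷ J.
v_f = √(2·6.700×10⁻¹⁷/9.109×10⁻³¹) ≈ 1.21×10⁷ m/s.

v_f ≈ 1.21×10⁷ m/s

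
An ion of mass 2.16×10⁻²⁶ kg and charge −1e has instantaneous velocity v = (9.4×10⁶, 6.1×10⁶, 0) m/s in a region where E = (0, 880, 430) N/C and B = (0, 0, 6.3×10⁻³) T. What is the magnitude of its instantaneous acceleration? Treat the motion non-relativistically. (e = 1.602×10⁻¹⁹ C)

v×B = (3.84×10⁴, -5.92×10⁴, 0) N/C.
E + v×B = (3.84×10⁴, -5.83×10⁴, 430) N/C.
F = q(E + v×B) = (−1.602×10⁻¹⁹ C)·(3.84×10⁴, -5.83×10⁴, 430) = (-6.16×10⁻¹⁵, 9.35×10⁻¹⁵, -6.89×10⁻¹⁷) N.
|a| = |F|/m = 1.119×10⁻¹⁴/2.16×10⁻²⁶ ≈ 5.18×10¹¹ m/s².

|a| ≈ 5.18×10¹¹ m/s²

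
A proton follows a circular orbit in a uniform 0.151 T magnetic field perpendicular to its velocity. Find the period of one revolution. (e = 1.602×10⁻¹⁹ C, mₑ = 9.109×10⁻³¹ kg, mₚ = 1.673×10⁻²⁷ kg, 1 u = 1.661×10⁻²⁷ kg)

The cyclotron period depends only on m, q, B: T = 2πm/(|q|B).
T = 2π(1.673×10⁻²⁷)/((1.602×10⁻¹⁹)(0.151)) ≈ 4.35×10⁻⁷ s.

T ≈ 4.35×10⁻⁷ s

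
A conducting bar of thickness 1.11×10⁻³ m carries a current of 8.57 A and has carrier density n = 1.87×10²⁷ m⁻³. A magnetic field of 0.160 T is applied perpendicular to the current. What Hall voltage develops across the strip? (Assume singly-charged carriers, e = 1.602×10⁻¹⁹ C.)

V_H = IB/(n e t).
V_H = (8.57)(0.160)/((1.87×10²⁷)(1.602×10⁻¹⁹)(1.11×10⁻³)) ≈ 4.12×10⁻⁶ V.

V_H ≈ 4.12×10⁻⁶ V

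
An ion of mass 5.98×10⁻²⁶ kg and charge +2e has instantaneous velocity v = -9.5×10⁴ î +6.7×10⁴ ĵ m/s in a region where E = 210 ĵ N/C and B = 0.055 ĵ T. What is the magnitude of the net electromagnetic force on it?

v×B = (0, 0, -5220) N/C.
E + v×B = (0, 210, -5220) N/C.
F = q(E + v×B) = (3.204×10⁻¹⁹ C)·(0, 210, -5220) = (0, 6.73×10⁻¹⁷, -1.67×10⁻¹⁵) N.
|F| = 1.68×10⁻¹⁵ N.

|F| ≈ 1.68×10⁻¹⁵ N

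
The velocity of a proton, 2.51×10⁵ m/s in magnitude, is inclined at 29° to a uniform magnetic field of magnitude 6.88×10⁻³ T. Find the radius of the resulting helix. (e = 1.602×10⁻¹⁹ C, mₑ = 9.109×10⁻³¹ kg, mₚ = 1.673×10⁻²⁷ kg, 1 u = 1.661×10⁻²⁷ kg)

r ≈ 0.185 m

v⊥ = v sinθ = 2.51×10⁵·sin29° ≈ 1.217×10⁵ m/s.
r = m v⊥/(|q|B) = (1.673×10⁻²⁷)(1.217×10⁵)/((1.602×10⁻¹⁹)(6.88×10⁻³)) ≈ 0.185 m.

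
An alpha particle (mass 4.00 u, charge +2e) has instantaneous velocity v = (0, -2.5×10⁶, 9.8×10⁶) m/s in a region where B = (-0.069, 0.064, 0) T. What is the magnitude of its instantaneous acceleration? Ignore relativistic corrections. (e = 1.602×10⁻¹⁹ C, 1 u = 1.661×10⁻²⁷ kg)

v×B = (-6.27×10⁵, -6.76×10⁵, -1.72×10⁵) N/C.
F = q v×B = (3.204×10⁻¹⁹ C)·(-6.27×10⁵, -6.76×10⁵, -1.72×10⁵) = (-2.01×10⁻¹³, -2.17×10⁻¹³, -5.53×10⁻¹⁴) N.
|a| = |F|/m = 3.006×10⁻¹³/6.644×10⁻²⁷ ≈ 4.52×10¹³ m/s².

|a| ≈ 4.52×10¹³ m/s²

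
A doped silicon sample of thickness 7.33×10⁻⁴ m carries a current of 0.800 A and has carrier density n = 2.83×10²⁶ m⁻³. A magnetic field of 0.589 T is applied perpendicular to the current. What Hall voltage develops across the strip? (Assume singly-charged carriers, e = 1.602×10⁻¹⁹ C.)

V_H = IB/(n e t).
V_H = (0.800)(0.589)/((2.83×10²⁶)(1.602×10⁻¹⁹)(7.33×10⁻⁴)) ≈ 1.42×10⁻⁵ V.

V_H ≈ 1.42×10⁻⁵ V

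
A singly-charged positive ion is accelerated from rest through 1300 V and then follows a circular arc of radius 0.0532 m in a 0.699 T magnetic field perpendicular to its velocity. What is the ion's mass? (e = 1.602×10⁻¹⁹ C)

Combine |q|V = ½mv² and r = mv/(|q|B): eliminate v to get m = qB²r²/(2V).
m = (1.602×10⁻¹⁹)(0.699)²(0.0532)²/(2·1300) ≈ 8.52×10⁻²⁶ kg.

m ≈ 8.52×10⁻²⁶ kg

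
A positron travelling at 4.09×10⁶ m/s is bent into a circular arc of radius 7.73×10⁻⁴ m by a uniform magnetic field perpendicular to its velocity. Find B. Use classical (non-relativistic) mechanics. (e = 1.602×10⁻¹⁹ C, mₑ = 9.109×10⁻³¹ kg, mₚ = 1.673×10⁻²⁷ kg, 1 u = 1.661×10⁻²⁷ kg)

B ≈ 0.0301 T

From |q|vB = mv²/r, B = mv/(|q|r).
B = (9.109×10⁻³¹)(4.09×10⁶)/((1.602×10⁻¹⁹)(7.73×10⁻⁴)) ≈ 0.0301 T.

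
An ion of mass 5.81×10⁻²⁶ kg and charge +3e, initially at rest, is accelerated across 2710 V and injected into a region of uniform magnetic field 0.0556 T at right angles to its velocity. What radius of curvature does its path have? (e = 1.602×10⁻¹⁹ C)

r ≈ 0.460 m

Acceleration: |q|V = ½mv² ⇒ v = √(2|q|V/m) = √(2·4.806×10⁻¹⁹·2710/5.81×10⁻²⁶) ≈ 2.117×10⁵ m/s.
In the field: r = mv/(|q|B) = (5.81×10⁻²⁶)(2.117×10⁵)/((4.806×10⁻¹⁹)(0.0556)) ≈ 0.460 m.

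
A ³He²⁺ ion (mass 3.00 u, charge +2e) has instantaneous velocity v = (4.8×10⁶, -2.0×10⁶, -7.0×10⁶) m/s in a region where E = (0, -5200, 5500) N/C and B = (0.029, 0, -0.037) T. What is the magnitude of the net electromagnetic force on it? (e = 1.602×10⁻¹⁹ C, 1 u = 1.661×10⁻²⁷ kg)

|F| ≈ 3.27×10⁻¹⁴ N

v×B = (7.40×10⁴, -2.54×10⁴, 5.80×10⁴) N/C.
E + v×B = (7.40×10⁴, -3.06×10⁴, 6.35×10⁴) N/C.
F = q(E + v×B) = (3.204×10⁻¹⁹ C)·(7.40×10⁴, -3.06×10⁴, 6.35×10⁴) = (2.37×10⁻¹⁴, -9.80×10⁻¹⁵, 2.03×10⁻¹⁴) N.
|F| = 3.27×10⁻¹⁴ N.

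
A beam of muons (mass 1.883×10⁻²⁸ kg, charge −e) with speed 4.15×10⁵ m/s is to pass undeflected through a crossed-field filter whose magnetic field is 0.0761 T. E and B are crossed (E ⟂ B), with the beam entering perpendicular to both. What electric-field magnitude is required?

For straight-line motion qE = qvB, so E = vB.
E = 4.15×10⁵ × 0.0761 = 3.16×10⁴ V/m.

E = 3.16×10⁴ V/m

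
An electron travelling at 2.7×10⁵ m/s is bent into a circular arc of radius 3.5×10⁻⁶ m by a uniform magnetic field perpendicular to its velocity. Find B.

B ≈ 0.44 T

From |q|vB = mv²/r, B = mv/(|q|r).
B = (9.109×10⁻³¹)(2.7×10⁵)/((1.602×10⁻¹⁹)(3.5×10⁻⁶)) ≈ 0.44 T.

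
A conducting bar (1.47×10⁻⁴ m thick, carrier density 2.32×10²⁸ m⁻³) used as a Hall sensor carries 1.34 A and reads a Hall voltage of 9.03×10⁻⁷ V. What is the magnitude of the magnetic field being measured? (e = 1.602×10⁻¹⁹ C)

B ≈ 0.368 T

From V_H = IB/(n e t), B = V_H n e t / I.
B = (9.03×10⁻⁷)(2.32×10²⁸)(1.602×10⁻¹⁹)(1.47×10⁻⁴)/1.34 ≈ 0.368 T.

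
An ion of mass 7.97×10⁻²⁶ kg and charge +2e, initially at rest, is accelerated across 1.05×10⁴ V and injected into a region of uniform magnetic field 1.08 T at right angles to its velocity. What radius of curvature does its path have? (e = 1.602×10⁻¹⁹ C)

Acceleration: |q|V = ½mv² ⇒ v = √(2|q|V/m) = √(2·3.204×10⁻¹⁹·1.05×10⁴/7.97×10⁻²⁶) ≈ 2.906×10⁵ m/s.
In the field: r = mv/(|q|B) = (7.97×10⁻²⁶)(2.906×10⁵)/((3.204×10⁻¹⁹)(1.08)) ≈ 0.0669 m.

r ≈ 0.0669 m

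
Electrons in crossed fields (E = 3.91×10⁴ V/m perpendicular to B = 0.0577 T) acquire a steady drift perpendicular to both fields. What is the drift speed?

In crossed fields the guiding centre drifts at v_d = |E×B|/B² = E/B, independent of charge and mass.
v_d = 3.91×10⁴/0.0577 = 6.78×10⁵ m/s.

v_d ≈ 6.78×10⁵ m/s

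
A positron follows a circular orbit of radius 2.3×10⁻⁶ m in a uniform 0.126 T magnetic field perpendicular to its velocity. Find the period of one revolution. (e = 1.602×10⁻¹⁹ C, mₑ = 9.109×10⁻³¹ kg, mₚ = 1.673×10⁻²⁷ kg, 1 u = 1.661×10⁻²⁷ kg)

The cyclotron period depends only on m, q, B: T = 2πm/(|q|B).
T = 2π(9.109×10⁻³¹)/((1.602×10⁻¹⁹)(0.126)) ≈ 2.84×10⁻¹⁰ s.

T ≈ 2.84×10⁻¹⁰ s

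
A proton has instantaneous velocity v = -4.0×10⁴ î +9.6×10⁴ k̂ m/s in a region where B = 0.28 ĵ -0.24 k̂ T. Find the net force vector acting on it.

F ≈ (-4.31×10⁻¹⁵, -1.54×10⁻¹⁵, -1.79×10⁻¹⁵) N

v×B = (-2.69×10⁴, -9600, -1.12×10⁴) N/C.
F = q v×B = (1.602×10⁻¹⁹ C)·(-2.69×10⁴, -9600, -1.12×10⁴) = (-4.31×10⁻¹⁵, -1.54×10⁻¹⁵, -1.79×10⁻¹⁵) N.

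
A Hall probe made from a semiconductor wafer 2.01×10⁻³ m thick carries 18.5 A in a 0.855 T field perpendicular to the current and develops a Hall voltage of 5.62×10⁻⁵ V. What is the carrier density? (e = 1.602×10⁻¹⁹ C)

n ≈ 8.74×10²⁶ m⁻³

From V_H = IB/(n e t), n = IB/(V_H e t).
n = (18.5)(0.855)/((5.62×10⁻⁵)(1.602×10⁻¹⁹)(2.01×10⁻³)) ≈ 8.74×10²⁶ m⁻³.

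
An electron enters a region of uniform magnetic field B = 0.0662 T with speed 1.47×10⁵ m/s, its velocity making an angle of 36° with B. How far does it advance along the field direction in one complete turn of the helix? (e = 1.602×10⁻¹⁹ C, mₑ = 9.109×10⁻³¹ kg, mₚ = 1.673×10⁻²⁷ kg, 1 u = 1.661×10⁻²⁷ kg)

v∥ = v cosθ = 1.47×10⁵·cos36° ≈ 1.189×10⁵ m/s.
T = 2πm/(|q|B) = 2π(9.109×10⁻³¹)/((1.602×10⁻¹⁹)(0.0662)) ≈ 5.397×10⁻¹⁰ s.
pitch = v∥ T = (1.189×10⁵)(5.397×10⁻¹⁰) ≈ 6.42×10⁻⁵ m.

p ≈ 6.42×10⁻⁵ m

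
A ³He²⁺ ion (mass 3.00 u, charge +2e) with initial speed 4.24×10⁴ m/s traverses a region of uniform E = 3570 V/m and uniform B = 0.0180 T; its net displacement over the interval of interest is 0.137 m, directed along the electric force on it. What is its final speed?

v_f ≈ 2.54×10⁵ m/s

B does no work; ΔKE = |q|E d.
½mv_f² = ½mv₀² + |q|Ed = ½(4.983×10⁻²⁷)(4.24×10⁴)² + (3.204×10⁻¹⁹)(3570)(0.137) ≈ 4.479×10⁻¹⁸ J + 1.567×10⁻¹⁶ J ≈ 1.612×10⁻¹⁶ J.
v_f = √(2·1.612×10⁻¹⁶/4.983×10⁻²⁷) ≈ 2.54×10⁵ m/s.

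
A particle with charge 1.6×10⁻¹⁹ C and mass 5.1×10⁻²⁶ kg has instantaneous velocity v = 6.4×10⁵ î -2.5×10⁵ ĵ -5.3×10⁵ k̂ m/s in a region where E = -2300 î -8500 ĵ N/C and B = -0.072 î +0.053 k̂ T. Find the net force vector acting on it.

F ≈ (-2.49×10⁻¹⁵, -6.82×10⁻¹⁶, -2.88×10⁻¹⁵) N

v×B = (-1.32×10⁴, 4240, -1.80×10⁴) N/C.
E + v×B = (-1.56×10⁴, -4260, -1.80×10⁴) N/C.
F = q(E + v×B) = (1.6×10⁻¹⁹ C)·(-1.56×10⁴, -4260, -1.80×10⁴) = (-2.49×10⁻¹⁵, -6.82×10⁻¹⁶, -2.88×10⁻¹⁵) N.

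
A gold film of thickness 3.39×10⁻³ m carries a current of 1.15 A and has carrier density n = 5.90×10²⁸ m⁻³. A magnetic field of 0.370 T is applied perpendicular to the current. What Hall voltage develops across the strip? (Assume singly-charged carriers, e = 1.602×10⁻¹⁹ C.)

V_H ≈ 1.33×10⁻⁸ V

V_H = IB/(n e t).
V_H = (1.15)(0.370)/((5.90×10²⁸)(1.602×10⁻¹⁹)(3.39×10⁻³)) ≈ 1.33×10⁻⁸ V.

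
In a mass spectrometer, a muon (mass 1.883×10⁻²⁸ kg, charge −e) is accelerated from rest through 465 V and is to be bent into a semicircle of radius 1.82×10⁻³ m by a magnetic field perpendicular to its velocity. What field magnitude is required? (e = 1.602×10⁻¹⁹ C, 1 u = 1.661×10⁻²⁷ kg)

B ≈ 0.574 T

v = √(2|q|V/m) = √(2·1.602×10⁻¹⁹·465/1.883×10⁻²⁸) ≈ 8.895×10⁵ m/s.
B = mv/(|q|r) = (1.883×10⁻²⁸)(8.895×10⁵)/((1.602×10⁻¹⁹)(1.82×10⁻³)) ≈ 0.574 T.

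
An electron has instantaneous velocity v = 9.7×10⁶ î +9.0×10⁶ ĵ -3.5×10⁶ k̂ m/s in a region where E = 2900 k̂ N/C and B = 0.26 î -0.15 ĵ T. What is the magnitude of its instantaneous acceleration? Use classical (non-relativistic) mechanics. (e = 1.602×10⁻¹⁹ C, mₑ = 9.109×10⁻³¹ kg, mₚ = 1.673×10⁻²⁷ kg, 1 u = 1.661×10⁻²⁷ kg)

v×B = (-5.25×10⁵, -9.10×10⁵, -3.80×10⁶) N/C.
E + v×B = (-5.25×10⁵, -9.10×10⁵, -3.79×10⁶) N/C.
F = q(E + v×B) = (−1.602×10⁻¹⁹ C)·(-5.25×10⁵, -9.10×10⁵, -3.79×10⁶) = (8.41×10⁻¹⁴, 1.46×10⁻¹³, 6.07×10⁻¹³) N.
|a| = |F|/m = 6.304×10⁻¹³/9.109×10⁻³¹ ≈ 6.92×10¹⁷ m/s².

|a| ≈ 6.92×10¹⁷ m/s²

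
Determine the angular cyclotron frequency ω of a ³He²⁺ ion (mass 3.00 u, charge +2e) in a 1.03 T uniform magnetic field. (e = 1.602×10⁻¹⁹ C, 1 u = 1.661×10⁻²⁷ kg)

ω = |q|B/m.
ω = (3.204×10⁻¹⁹)(1.03)/4.983×10⁻²⁷ ≈ 6.62×10⁷ rad/s.

ω ≈ 6.62×10⁷ rad/s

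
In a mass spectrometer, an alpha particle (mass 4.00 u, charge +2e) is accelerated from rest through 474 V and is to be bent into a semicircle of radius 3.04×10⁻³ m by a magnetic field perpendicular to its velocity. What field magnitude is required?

v = √(2|q|V/m) = √(2·3.204×10⁻¹⁹·474/6.644×10⁻²⁷) ≈ 2.138×10⁵ m/s.
B = mv/(|q|r) = (6.644×10⁻²⁷)(2.138×10⁵)/((3.204×10⁻¹⁹)(3.04×10⁻³)) ≈ 1.46 T.

B ≈ 1.46 T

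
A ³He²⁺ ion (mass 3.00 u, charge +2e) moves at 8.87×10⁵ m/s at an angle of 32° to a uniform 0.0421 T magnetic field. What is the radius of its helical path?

v⊥ = v sinθ = 8.87×10⁵·sin32° ≈ 4.700×10⁵ m/s.
r = m v⊥/(|q|B) = (4.983×10⁻²⁷)(4.700×10⁵)/((3.204×10⁻¹⁹)(0.0421)) ≈ 0.174 m.

r ≈ 0.174 m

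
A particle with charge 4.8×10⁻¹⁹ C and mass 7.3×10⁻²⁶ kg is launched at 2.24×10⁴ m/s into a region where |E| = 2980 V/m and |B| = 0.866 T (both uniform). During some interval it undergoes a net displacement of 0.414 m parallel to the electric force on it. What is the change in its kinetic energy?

ΔKE ≈ 5.92×10⁻¹⁶ J

The magnetic force is always ⟂ v and does no work; only the electric force changes KE.
ΔKE = F_E · d = |q|E d = (4.8×10⁻¹⁹)(2980)(0.414) ≈ 5.92×10⁻¹⁶ J.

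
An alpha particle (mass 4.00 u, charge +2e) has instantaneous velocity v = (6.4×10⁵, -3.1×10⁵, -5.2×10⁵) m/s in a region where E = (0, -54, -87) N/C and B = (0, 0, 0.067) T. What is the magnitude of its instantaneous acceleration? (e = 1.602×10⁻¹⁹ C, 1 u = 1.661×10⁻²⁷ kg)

|a| ≈ 2.30×10¹² m/s²

v×B = (-2.08×10⁴, -4.29×10⁴, 0) N/C.
E + v×B = (-2.08×10⁴, -4.29×10⁴, -87.0) N/C.
F = q(E + v×B) = (3.204×10⁻¹⁹ C)·(-2.08×10⁴, -4.29×10⁴, -87.0) = (-6.65×10⁻¹⁵, -1.38×10⁻¹⁴, -2.79×10⁻¹⁷) N.
|a| = |F|/m = 1.528×10⁻¹⁴/6.644×10⁻²⁷ ≈ 2.30×10¹² m/s².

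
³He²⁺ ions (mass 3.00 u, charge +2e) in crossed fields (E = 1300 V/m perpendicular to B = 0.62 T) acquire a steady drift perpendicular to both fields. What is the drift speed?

v_d ≈ 2100 m/s

In crossed fields the guiding centre drifts at v_d = |E×B|/B² = E/B, independent of charge and mass.
v_d = 1300/0.62 = 2100 m/s.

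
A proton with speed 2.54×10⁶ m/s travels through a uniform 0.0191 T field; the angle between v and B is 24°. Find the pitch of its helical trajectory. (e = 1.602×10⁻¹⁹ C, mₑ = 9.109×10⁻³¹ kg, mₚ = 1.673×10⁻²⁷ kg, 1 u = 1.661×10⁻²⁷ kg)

p ≈ 7.97 m

v∥ = v cosθ = 2.54×10⁶·cos24° ≈ 2.320×10⁶ m/s.
T = 2πm/(|q|B) = 2π(1.673×10⁻²⁷)/((1.602×10⁻¹⁹)(0.0191)) ≈ 3.435×10⁻⁶ s.
pitch = v∥ T = (2.320×10⁶)(3.435×10⁻⁶) ≈ 7.97 m.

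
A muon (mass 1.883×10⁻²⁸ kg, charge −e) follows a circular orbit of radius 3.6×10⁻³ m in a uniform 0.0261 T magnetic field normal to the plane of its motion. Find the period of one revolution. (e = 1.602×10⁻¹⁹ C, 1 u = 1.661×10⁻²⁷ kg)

The cyclotron period depends only on m, q, B: T = 2πm/(|q|B).
T = 2π(1.883×10⁻²⁸)/((1.602×10⁻¹⁹)(0.0261)) ≈ 2.83×10⁻⁷ s.

T ≈ 2.83×10⁻⁷ s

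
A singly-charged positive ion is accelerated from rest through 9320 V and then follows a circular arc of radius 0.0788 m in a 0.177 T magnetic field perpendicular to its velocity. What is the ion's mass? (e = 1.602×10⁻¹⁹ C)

Combine |q|V = ½mv² and r = mv/(|q|B): eliminate v to get m = qB²r²/(2V).
m = (1.602×10⁻¹⁹)(0.177)²(0.0788)²/(2·9320) ≈ 1.67×10⁻²⁷ kg.

m ≈ 1.67×10⁻²⁷ kg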